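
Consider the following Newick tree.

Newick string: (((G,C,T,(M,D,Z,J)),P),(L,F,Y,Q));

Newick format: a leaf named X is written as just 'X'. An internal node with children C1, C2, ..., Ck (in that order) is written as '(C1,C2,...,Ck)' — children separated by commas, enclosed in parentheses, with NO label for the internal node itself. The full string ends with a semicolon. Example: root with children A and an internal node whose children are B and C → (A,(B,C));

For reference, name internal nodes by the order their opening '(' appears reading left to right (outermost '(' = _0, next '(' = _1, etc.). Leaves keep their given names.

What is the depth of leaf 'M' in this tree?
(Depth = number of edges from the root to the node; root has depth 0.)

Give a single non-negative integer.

Newick: (((G,C,T,(M,D,Z,J)),P),(L,F,Y,Q));
Naming internals by '(' encounter order: outermost '(' = _0, next = _1, ...
Query node: M
Path from root: _0 -> _1 -> _2 -> _3 -> M
Depth of M: 4 (number of edges from root)

Answer: 4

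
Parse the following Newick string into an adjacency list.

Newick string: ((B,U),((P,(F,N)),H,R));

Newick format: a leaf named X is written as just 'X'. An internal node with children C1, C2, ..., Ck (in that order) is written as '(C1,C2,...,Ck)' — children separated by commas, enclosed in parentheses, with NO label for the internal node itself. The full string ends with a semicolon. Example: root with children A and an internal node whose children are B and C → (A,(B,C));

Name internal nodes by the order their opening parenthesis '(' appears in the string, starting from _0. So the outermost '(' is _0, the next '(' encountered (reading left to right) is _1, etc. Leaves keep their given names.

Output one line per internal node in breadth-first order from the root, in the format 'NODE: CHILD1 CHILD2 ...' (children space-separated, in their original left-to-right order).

Answer: _0: _1 _2
_1: B U
_2: _3 H R
_3: P _4
_4: F N

Derivation:
Input: ((B,U),((P,(F,N)),H,R));
Scanning left-to-right, naming '(' by encounter order:
  pos 0: '(' -> open internal node _0 (depth 1)
  pos 1: '(' -> open internal node _1 (depth 2)
  pos 5: ')' -> close internal node _1 (now at depth 1)
  pos 7: '(' -> open internal node _2 (depth 2)
  pos 8: '(' -> open internal node _3 (depth 3)
  pos 11: '(' -> open internal node _4 (depth 4)
  pos 15: ')' -> close internal node _4 (now at depth 3)
  pos 16: ')' -> close internal node _3 (now at depth 2)
  pos 21: ')' -> close internal node _2 (now at depth 1)
  pos 22: ')' -> close internal node _0 (now at depth 0)
Total internal nodes: 5
BFS adjacency from root:
  _0: _1 _2
  _1: B U
  _2: _3 H R
  _3: P _4
  _4: F N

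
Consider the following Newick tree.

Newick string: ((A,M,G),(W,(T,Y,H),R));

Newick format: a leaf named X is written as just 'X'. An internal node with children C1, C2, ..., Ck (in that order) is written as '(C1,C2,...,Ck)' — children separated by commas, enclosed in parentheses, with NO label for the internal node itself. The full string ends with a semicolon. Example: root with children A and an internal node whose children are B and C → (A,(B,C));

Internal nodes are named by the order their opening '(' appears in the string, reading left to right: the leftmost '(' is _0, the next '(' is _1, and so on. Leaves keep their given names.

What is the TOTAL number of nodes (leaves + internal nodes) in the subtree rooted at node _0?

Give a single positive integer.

Answer: 12

Derivation:
Newick: ((A,M,G),(W,(T,Y,H),R));
Locate _0: it is the '(' at position 0 (the 1st '(' reading left to right).
Query: subtree rooted at _0
_0: subtree_size = 1 + 11
  _1: subtree_size = 1 + 3
    A: subtree_size = 1 + 0
    M: subtree_size = 1 + 0
    G: subtree_size = 1 + 0
  _2: subtree_size = 1 + 6
    W: subtree_size = 1 + 0
    _3: subtree_size = 1 + 3
      T: subtree_size = 1 + 0
      Y: subtree_size = 1 + 0
      H: subtree_size = 1 + 0
    R: subtree_size = 1 + 0
Total subtree size of _0: 12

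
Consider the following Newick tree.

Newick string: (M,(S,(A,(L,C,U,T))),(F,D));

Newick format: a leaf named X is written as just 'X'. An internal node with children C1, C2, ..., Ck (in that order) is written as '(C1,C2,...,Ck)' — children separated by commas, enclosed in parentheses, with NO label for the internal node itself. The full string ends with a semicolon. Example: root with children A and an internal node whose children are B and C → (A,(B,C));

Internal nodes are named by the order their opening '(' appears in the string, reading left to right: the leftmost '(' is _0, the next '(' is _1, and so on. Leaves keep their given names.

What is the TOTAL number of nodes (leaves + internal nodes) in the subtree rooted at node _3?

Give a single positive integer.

Answer: 5

Derivation:
Newick: (M,(S,(A,(L,C,U,T))),(F,D));
Locate _3: it is the '(' at position 9 (the 4th '(' reading left to right).
Query: subtree rooted at _3
_3: subtree_size = 1 + 4
  L: subtree_size = 1 + 0
  C: subtree_size = 1 + 0
  U: subtree_size = 1 + 0
  T: subtree_size = 1 + 0
Total subtree size of _3: 5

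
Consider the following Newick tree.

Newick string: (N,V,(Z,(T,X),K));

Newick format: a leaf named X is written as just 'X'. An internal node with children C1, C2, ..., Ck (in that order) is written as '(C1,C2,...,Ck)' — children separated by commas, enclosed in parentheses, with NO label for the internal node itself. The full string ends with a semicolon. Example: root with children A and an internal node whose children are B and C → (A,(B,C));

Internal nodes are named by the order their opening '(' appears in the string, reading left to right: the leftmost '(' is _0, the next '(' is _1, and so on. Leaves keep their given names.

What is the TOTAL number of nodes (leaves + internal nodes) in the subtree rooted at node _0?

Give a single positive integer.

Newick: (N,V,(Z,(T,X),K));
Locate _0: it is the '(' at position 0 (the 1st '(' reading left to right).
Query: subtree rooted at _0
_0: subtree_size = 1 + 8
  N: subtree_size = 1 + 0
  V: subtree_size = 1 + 0
  _1: subtree_size = 1 + 5
    Z: subtree_size = 1 + 0
    _2: subtree_size = 1 + 2
      T: subtree_size = 1 + 0
      X: subtree_size = 1 + 0
    K: subtree_size = 1 + 0
Total subtree size of _0: 9

Answer: 9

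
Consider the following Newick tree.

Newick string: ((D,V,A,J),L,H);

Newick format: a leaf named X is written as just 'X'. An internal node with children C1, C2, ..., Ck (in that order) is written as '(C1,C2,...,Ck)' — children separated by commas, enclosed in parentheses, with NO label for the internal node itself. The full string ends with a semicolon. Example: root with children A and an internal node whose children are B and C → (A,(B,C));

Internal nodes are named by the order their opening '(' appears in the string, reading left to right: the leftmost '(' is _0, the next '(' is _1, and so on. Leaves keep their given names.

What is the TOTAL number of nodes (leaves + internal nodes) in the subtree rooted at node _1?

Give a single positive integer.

Newick: ((D,V,A,J),L,H);
Locate _1: it is the '(' at position 1 (the 2nd '(' reading left to right).
Query: subtree rooted at _1
_1: subtree_size = 1 + 4
  D: subtree_size = 1 + 0
  V: subtree_size = 1 + 0
  A: subtree_size = 1 + 0
  J: subtree_size = 1 + 0
Total subtree size of _1: 5

Answer: 5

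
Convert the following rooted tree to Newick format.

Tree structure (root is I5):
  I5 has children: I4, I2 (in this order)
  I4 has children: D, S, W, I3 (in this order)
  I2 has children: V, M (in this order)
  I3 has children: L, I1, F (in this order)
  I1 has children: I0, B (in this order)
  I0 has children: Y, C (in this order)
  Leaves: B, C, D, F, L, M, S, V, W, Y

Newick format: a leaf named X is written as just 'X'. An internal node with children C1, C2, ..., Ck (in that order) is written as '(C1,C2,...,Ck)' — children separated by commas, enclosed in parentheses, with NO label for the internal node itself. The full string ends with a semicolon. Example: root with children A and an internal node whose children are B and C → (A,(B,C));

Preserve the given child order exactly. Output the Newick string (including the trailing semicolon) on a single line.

internal I5 with children ['I4', 'I2']
  internal I4 with children ['D', 'S', 'W', 'I3']
    leaf 'D' → 'D'
    leaf 'S' → 'S'
    leaf 'W' → 'W'
    internal I3 with children ['L', 'I1', 'F']
      leaf 'L' → 'L'
      internal I1 with children ['I0', 'B']
        internal I0 with children ['Y', 'C']
          leaf 'Y' → 'Y'
          leaf 'C' → 'C'
        → '(Y,C)'
        leaf 'B' → 'B'
      → '((Y,C),B)'
      leaf 'F' → 'F'
    → '(L,((Y,C),B),F)'
  → '(D,S,W,(L,((Y,C),B),F))'
  internal I2 with children ['V', 'M']
    leaf 'V' → 'V'
    leaf 'M' → 'M'
  → '(V,M)'
→ '((D,S,W,(L,((Y,C),B),F)),(V,M))'
Final: ((D,S,W,(L,((Y,C),B),F)),(V,M));

Answer: ((D,S,W,(L,((Y,C),B),F)),(V,M));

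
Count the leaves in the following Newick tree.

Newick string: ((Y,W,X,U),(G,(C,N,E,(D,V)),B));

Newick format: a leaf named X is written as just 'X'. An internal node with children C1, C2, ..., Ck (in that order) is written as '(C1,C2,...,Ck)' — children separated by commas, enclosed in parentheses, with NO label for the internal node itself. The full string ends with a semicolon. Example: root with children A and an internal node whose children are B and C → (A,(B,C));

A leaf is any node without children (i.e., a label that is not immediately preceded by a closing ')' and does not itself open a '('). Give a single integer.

Newick: ((Y,W,X,U),(G,(C,N,E,(D,V)),B));
Scan left-to-right; a leaf is any maximal label run not followed by '(':
  pos 2: leaf 'Y' → count = 1
  pos 4: leaf 'W' → count = 2
  pos 6: leaf 'X' → count = 3
  pos 8: leaf 'U' → count = 4
  pos 12: leaf 'G' → count = 5
  pos 15: leaf 'C' → count = 6
  pos 17: leaf 'N' → count = 7
  pos 19: leaf 'E' → count = 8
  pos 22: leaf 'D' → count = 9
  pos 24: leaf 'V' → count = 10
  pos 28: leaf 'B' → count = 11
Total leaves: 11

Answer: 11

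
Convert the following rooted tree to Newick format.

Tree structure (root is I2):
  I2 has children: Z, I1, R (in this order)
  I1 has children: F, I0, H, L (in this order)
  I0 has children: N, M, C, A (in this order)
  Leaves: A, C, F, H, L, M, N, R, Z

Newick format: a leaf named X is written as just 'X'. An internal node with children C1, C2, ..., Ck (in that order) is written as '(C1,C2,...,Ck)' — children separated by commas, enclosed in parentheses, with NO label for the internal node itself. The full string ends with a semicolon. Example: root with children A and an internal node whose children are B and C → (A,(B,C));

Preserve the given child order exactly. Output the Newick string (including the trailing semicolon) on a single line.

Answer: (Z,(F,(N,M,C,A),H,L),R);

Derivation:
internal I2 with children ['Z', 'I1', 'R']
  leaf 'Z' → 'Z'
  internal I1 with children ['F', 'I0', 'H', 'L']
    leaf 'F' → 'F'
    internal I0 with children ['N', 'M', 'C', 'A']
      leaf 'N' → 'N'
      leaf 'M' → 'M'
      leaf 'C' → 'C'
      leaf 'A' → 'A'
    → '(N,M,C,A)'
    leaf 'H' → 'H'
    leaf 'L' → 'L'
  → '(F,(N,M,C,A),H,L)'
  leaf 'R' → 'R'
→ '(Z,(F,(N,M,C,A),H,L),R)'
Final: (Z,(F,(N,M,C,A),H,L),R);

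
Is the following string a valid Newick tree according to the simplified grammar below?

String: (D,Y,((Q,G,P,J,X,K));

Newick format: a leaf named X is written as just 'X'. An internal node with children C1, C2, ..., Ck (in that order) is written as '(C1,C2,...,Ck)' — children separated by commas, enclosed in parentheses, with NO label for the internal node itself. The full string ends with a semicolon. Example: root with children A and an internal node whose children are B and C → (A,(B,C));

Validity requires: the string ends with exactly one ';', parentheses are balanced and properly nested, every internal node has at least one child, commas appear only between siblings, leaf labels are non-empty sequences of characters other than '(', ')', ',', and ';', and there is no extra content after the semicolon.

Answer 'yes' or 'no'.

Input: (D,Y,((Q,G,P,J,X,K));
Paren balance: 3 '(' vs 2 ')' MISMATCH
Ends with single ';': True
Full parse: FAILS (expected , or ) at pos 20)
Valid: False

Answer: no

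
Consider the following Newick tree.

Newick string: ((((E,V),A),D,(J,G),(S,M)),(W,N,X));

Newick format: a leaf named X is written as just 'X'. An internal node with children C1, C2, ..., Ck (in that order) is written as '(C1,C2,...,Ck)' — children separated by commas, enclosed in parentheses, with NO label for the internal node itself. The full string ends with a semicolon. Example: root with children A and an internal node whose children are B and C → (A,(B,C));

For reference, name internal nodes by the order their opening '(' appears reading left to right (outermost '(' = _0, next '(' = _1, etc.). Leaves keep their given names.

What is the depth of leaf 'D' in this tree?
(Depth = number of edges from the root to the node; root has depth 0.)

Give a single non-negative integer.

Answer: 2

Derivation:
Newick: ((((E,V),A),D,(J,G),(S,M)),(W,N,X));
Naming internals by '(' encounter order: outermost '(' = _0, next = _1, ...
Query node: D
Path from root: _0 -> _1 -> D
Depth of D: 2 (number of edges from root)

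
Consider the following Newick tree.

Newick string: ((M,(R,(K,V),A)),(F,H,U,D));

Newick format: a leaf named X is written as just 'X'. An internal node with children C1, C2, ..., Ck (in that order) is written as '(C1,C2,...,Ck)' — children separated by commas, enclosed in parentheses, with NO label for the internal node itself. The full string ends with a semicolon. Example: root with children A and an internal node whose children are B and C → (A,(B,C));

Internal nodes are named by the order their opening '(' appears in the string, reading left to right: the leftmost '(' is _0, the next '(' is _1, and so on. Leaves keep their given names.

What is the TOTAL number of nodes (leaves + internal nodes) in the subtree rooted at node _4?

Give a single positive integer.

Newick: ((M,(R,(K,V),A)),(F,H,U,D));
Locate _4: it is the '(' at position 17 (the 5th '(' reading left to right).
Query: subtree rooted at _4
_4: subtree_size = 1 + 4
  F: subtree_size = 1 + 0
  H: subtree_size = 1 + 0
  U: subtree_size = 1 + 0
  D: subtree_size = 1 + 0
Total subtree size of _4: 5

Answer: 5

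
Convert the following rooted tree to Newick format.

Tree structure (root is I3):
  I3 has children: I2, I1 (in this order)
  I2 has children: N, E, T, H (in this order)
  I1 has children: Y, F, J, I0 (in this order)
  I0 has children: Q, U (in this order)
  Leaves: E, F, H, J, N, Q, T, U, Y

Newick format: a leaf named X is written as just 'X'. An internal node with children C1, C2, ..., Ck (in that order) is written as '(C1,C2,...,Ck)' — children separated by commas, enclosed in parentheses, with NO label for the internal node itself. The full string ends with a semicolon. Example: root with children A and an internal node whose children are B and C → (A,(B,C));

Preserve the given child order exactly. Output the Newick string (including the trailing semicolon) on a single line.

Answer: ((N,E,T,H),(Y,F,J,(Q,U)));

Derivation:
internal I3 with children ['I2', 'I1']
  internal I2 with children ['N', 'E', 'T', 'H']
    leaf 'N' → 'N'
    leaf 'E' → 'E'
    leaf 'T' → 'T'
    leaf 'H' → 'H'
  → '(N,E,T,H)'
  internal I1 with children ['Y', 'F', 'J', 'I0']
    leaf 'Y' → 'Y'
    leaf 'F' → 'F'
    leaf 'J' → 'J'
    internal I0 with children ['Q', 'U']
      leaf 'Q' → 'Q'
      leaf 'U' → 'U'
    → '(Q,U)'
  → '(Y,F,J,(Q,U))'
→ '((N,E,T,H),(Y,F,J,(Q,U)))'
Final: ((N,E,T,H),(Y,F,J,(Q,U)));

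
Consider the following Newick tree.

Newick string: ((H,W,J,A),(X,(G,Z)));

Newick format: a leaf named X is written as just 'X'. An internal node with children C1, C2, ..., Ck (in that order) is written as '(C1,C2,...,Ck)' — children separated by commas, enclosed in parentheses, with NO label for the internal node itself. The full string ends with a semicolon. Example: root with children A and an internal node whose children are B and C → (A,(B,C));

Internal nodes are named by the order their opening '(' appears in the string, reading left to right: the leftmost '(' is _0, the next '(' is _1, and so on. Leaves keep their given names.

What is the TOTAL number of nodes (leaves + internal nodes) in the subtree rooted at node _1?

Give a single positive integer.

Answer: 5

Derivation:
Newick: ((H,W,J,A),(X,(G,Z)));
Locate _1: it is the '(' at position 1 (the 2nd '(' reading left to right).
Query: subtree rooted at _1
_1: subtree_size = 1 + 4
  H: subtree_size = 1 + 0
  W: subtree_size = 1 + 0
  J: subtree_size = 1 + 0
  A: subtree_size = 1 + 0
Total subtree size of _1: 5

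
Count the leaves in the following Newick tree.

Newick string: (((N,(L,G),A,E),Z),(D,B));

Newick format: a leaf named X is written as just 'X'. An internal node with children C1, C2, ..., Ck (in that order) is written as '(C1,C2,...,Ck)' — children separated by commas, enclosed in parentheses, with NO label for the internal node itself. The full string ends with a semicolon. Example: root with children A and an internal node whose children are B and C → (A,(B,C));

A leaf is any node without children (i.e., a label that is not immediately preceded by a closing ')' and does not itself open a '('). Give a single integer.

Newick: (((N,(L,G),A,E),Z),(D,B));
Scan left-to-right; a leaf is any maximal label run not followed by '(':
  pos 3: leaf 'N' → count = 1
  pos 6: leaf 'L' → count = 2
  pos 8: leaf 'G' → count = 3
  pos 11: leaf 'A' → count = 4
  pos 13: leaf 'E' → count = 5
  pos 16: leaf 'Z' → count = 6
  pos 20: leaf 'D' → count = 7
  pos 22: leaf 'B' → count = 8
Total leaves: 8

Answer: 8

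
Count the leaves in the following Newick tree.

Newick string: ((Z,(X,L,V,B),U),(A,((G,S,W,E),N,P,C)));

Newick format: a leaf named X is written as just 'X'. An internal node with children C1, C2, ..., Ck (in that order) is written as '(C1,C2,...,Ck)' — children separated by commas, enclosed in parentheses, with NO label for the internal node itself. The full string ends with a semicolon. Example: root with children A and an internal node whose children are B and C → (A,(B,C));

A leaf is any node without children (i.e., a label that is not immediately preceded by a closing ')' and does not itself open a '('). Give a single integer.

Answer: 14

Derivation:
Newick: ((Z,(X,L,V,B),U),(A,((G,S,W,E),N,P,C)));
Scan left-to-right; a leaf is any maximal label run not followed by '(':
  pos 2: leaf 'Z' → count = 1
  pos 5: leaf 'X' → count = 2
  pos 7: leaf 'L' → count = 3
  pos 9: leaf 'V' → count = 4
  pos 11: leaf 'B' → count = 5
  pos 14: leaf 'U' → count = 6
  pos 18: leaf 'A' → count = 7
  pos 22: leaf 'G' → count = 8
  pos 24: leaf 'S' → count = 9
  pos 26: leaf 'W' → count = 10
  pos 28: leaf 'E' → count = 11
  pos 31: leaf 'N' → count = 12
  pos 33: leaf 'P' → count = 13
  pos 35: leaf 'C' → count = 14
Total leaves: 14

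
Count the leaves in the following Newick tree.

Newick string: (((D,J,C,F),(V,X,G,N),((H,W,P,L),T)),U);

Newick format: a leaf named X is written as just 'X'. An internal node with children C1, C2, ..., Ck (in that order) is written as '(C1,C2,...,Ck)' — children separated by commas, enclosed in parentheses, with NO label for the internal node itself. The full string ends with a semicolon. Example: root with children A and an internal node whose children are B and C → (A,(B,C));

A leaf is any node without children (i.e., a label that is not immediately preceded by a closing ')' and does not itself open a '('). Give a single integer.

Answer: 14

Derivation:
Newick: (((D,J,C,F),(V,X,G,N),((H,W,P,L),T)),U);
Scan left-to-right; a leaf is any maximal label run not followed by '(':
  pos 3: leaf 'D' → count = 1
  pos 5: leaf 'J' → count = 2
  pos 7: leaf 'C' → count = 3
  pos 9: leaf 'F' → count = 4
  pos 13: leaf 'V' → count = 5
  pos 15: leaf 'X' → count = 6
  pos 17: leaf 'G' → count = 7
  pos 19: leaf 'N' → count = 8
  pos 24: leaf 'H' → count = 9
  pos 26: leaf 'W' → count = 10
  pos 28: leaf 'P' → count = 11
  pos 30: leaf 'L' → count = 12
  pos 33: leaf 'T' → count = 13
  pos 37: leaf 'U' → count = 14
Total leaves: 14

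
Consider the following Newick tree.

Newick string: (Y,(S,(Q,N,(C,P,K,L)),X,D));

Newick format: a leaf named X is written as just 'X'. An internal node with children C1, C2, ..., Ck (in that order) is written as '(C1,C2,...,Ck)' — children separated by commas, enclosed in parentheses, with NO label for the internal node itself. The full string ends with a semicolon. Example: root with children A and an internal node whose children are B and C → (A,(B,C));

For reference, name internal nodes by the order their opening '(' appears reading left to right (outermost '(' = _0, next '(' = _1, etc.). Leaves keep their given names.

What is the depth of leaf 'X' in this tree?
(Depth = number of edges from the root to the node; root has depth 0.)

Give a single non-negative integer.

Newick: (Y,(S,(Q,N,(C,P,K,L)),X,D));
Naming internals by '(' encounter order: outermost '(' = _0, next = _1, ...
Query node: X
Path from root: _0 -> _1 -> X
Depth of X: 2 (number of edges from root)

Answer: 2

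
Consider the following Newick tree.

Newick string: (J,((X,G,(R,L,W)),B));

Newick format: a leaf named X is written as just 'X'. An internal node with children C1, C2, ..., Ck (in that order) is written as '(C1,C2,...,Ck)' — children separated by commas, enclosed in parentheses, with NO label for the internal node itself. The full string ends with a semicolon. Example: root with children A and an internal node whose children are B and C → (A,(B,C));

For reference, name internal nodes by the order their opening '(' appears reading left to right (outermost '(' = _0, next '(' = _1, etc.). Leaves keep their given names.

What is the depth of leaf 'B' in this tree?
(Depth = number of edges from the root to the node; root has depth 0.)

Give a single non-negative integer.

Answer: 2

Derivation:
Newick: (J,((X,G,(R,L,W)),B));
Naming internals by '(' encounter order: outermost '(' = _0, next = _1, ...
Query node: B
Path from root: _0 -> _1 -> B
Depth of B: 2 (number of edges from root)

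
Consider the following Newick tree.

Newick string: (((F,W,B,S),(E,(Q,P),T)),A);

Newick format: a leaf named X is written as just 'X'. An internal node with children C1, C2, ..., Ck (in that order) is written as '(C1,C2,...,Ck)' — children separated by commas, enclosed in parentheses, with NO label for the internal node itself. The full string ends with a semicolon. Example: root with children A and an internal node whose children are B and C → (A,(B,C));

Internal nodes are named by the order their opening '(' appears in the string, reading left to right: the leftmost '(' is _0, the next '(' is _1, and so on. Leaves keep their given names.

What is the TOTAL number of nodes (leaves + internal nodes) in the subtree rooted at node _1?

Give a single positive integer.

Newick: (((F,W,B,S),(E,(Q,P),T)),A);
Locate _1: it is the '(' at position 1 (the 2nd '(' reading left to right).
Query: subtree rooted at _1
_1: subtree_size = 1 + 11
  _2: subtree_size = 1 + 4
    F: subtree_size = 1 + 0
    W: subtree_size = 1 + 0
    B: subtree_size = 1 + 0
    S: subtree_size = 1 + 0
  _3: subtree_size = 1 + 5
    E: subtree_size = 1 + 0
    _4: subtree_size = 1 + 2
      Q: subtree_size = 1 + 0
      P: subtree_size = 1 + 0
    T: subtree_size = 1 + 0
Total subtree size of _1: 12

Answer: 12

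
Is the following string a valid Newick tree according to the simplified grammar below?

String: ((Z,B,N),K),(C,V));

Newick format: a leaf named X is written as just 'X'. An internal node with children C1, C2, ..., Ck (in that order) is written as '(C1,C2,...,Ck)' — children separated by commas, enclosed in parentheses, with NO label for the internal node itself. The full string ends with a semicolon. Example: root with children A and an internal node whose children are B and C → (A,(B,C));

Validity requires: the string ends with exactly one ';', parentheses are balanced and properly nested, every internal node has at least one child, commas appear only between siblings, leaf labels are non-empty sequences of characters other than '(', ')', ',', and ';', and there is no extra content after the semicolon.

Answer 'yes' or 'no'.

Answer: no

Derivation:
Input: ((Z,B,N),K),(C,V));
Paren balance: 3 '(' vs 4 ')' MISMATCH
Ends with single ';': True
Full parse: FAILS (extra content after tree at pos 11)
Valid: False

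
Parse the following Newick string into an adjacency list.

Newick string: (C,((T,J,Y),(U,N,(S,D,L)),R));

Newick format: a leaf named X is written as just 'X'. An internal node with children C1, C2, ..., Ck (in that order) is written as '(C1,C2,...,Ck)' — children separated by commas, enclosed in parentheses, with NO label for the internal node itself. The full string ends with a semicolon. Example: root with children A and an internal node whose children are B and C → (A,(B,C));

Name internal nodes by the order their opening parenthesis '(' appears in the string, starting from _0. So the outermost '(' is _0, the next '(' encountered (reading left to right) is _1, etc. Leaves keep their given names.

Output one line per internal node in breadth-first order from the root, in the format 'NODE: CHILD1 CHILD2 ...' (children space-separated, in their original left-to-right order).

Input: (C,((T,J,Y),(U,N,(S,D,L)),R));
Scanning left-to-right, naming '(' by encounter order:
  pos 0: '(' -> open internal node _0 (depth 1)
  pos 3: '(' -> open internal node _1 (depth 2)
  pos 4: '(' -> open internal node _2 (depth 3)
  pos 10: ')' -> close internal node _2 (now at depth 2)
  pos 12: '(' -> open internal node _3 (depth 3)
  pos 17: '(' -> open internal node _4 (depth 4)
  pos 23: ')' -> close internal node _4 (now at depth 3)
  pos 24: ')' -> close internal node _3 (now at depth 2)
  pos 27: ')' -> close internal node _1 (now at depth 1)
  pos 28: ')' -> close internal node _0 (now at depth 0)
Total internal nodes: 5
BFS adjacency from root:
  _0: C _1
  _1: _2 _3 R
  _2: T J Y
  _3: U N _4
  _4: S D L

Answer: _0: C _1
_1: _2 _3 R
_2: T J Y
_3: U N _4
_4: S D L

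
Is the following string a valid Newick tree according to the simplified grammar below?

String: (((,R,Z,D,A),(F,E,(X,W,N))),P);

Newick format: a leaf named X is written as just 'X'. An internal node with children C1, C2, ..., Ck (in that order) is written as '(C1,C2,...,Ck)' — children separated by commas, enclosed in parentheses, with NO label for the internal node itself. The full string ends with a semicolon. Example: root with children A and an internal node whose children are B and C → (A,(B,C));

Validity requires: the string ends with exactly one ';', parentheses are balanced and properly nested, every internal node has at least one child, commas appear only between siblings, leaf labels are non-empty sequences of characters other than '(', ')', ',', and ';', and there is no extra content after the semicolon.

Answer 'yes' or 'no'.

Answer: no

Derivation:
Input: (((,R,Z,D,A),(F,E,(X,W,N))),P);
Paren balance: 5 '(' vs 5 ')' OK
Ends with single ';': True
Full parse: FAILS (empty leaf label at pos 3)
Valid: False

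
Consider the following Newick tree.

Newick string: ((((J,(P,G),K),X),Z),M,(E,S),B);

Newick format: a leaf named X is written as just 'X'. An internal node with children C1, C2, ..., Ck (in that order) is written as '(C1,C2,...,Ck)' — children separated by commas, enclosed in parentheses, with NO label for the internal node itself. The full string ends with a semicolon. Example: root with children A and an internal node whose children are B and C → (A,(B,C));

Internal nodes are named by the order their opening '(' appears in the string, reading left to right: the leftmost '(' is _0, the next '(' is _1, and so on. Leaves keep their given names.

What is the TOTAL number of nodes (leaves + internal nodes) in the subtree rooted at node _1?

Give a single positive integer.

Newick: ((((J,(P,G),K),X),Z),M,(E,S),B);
Locate _1: it is the '(' at position 1 (the 2nd '(' reading left to right).
Query: subtree rooted at _1
_1: subtree_size = 1 + 9
  _2: subtree_size = 1 + 7
    _3: subtree_size = 1 + 5
      J: subtree_size = 1 + 0
      _4: subtree_size = 1 + 2
        P: subtree_size = 1 + 0
        G: subtree_size = 1 + 0
      K: subtree_size = 1 + 0
    X: subtree_size = 1 + 0
  Z: subtree_size = 1 + 0
Total subtree size of _1: 10

Answer: 10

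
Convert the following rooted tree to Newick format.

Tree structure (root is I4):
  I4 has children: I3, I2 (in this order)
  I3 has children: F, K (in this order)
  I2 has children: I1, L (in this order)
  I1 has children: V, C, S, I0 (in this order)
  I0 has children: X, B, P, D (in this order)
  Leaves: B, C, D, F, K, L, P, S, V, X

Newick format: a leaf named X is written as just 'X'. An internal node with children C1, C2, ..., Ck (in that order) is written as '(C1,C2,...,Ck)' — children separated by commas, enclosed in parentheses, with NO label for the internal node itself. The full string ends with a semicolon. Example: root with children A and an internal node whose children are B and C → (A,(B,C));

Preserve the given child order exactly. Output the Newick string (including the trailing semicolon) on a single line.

internal I4 with children ['I3', 'I2']
  internal I3 with children ['F', 'K']
    leaf 'F' → 'F'
    leaf 'K' → 'K'
  → '(F,K)'
  internal I2 with children ['I1', 'L']
    internal I1 with children ['V', 'C', 'S', 'I0']
      leaf 'V' → 'V'
      leaf 'C' → 'C'
      leaf 'S' → 'S'
      internal I0 with children ['X', 'B', 'P', 'D']
        leaf 'X' → 'X'
        leaf 'B' → 'B'
        leaf 'P' → 'P'
        leaf 'D' → 'D'
      → '(X,B,P,D)'
    → '(V,C,S,(X,B,P,D))'
    leaf 'L' → 'L'
  → '((V,C,S,(X,B,P,D)),L)'
→ '((F,K),((V,C,S,(X,B,P,D)),L))'
Final: ((F,K),((V,C,S,(X,B,P,D)),L));

Answer: ((F,K),((V,C,S,(X,B,P,D)),L));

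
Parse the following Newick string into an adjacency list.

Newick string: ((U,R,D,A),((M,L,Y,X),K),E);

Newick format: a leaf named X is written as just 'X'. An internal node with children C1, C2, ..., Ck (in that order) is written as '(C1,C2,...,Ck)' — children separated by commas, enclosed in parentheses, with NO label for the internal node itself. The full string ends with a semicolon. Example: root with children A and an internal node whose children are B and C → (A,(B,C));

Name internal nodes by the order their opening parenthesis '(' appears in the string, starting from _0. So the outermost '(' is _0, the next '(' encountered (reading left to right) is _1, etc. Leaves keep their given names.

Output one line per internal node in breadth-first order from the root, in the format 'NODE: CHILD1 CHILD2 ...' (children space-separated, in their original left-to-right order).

Answer: _0: _1 _2 E
_1: U R D A
_2: _3 K
_3: M L Y X

Derivation:
Input: ((U,R,D,A),((M,L,Y,X),K),E);
Scanning left-to-right, naming '(' by encounter order:
  pos 0: '(' -> open internal node _0 (depth 1)
  pos 1: '(' -> open internal node _1 (depth 2)
  pos 9: ')' -> close internal node _1 (now at depth 1)
  pos 11: '(' -> open internal node _2 (depth 2)
  pos 12: '(' -> open internal node _3 (depth 3)
  pos 20: ')' -> close internal node _3 (now at depth 2)
  pos 23: ')' -> close internal node _2 (now at depth 1)
  pos 26: ')' -> close internal node _0 (now at depth 0)
Total internal nodes: 4
BFS adjacency from root:
  _0: _1 _2 E
  _1: U R D A
  _2: _3 K
  _3: M L Y X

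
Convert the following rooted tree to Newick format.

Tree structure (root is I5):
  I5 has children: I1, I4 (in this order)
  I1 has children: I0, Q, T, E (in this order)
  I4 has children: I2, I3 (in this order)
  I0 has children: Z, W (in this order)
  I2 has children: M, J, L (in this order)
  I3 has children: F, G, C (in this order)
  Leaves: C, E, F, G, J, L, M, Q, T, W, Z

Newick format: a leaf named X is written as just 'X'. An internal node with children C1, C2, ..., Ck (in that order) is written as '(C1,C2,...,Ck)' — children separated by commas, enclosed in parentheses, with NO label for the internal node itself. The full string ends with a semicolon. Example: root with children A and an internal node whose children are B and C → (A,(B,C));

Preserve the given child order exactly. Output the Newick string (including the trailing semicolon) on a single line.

internal I5 with children ['I1', 'I4']
  internal I1 with children ['I0', 'Q', 'T', 'E']
    internal I0 with children ['Z', 'W']
      leaf 'Z' → 'Z'
      leaf 'W' → 'W'
    → '(Z,W)'
    leaf 'Q' → 'Q'
    leaf 'T' → 'T'
    leaf 'E' → 'E'
  → '((Z,W),Q,T,E)'
  internal I4 with children ['I2', 'I3']
    internal I2 with children ['M', 'J', 'L']
      leaf 'M' → 'M'
      leaf 'J' → 'J'
      leaf 'L' → 'L'
    → '(M,J,L)'
    internal I3 with children ['F', 'G', 'C']
      leaf 'F' → 'F'
      leaf 'G' → 'G'
      leaf 'C' → 'C'
    → '(F,G,C)'
  → '((M,J,L),(F,G,C))'
→ '(((Z,W),Q,T,E),((M,J,L),(F,G,C)))'
Final: (((Z,W),Q,T,E),((M,J,L),(F,G,C)));

Answer: (((Z,W),Q,T,E),((M,J,L),(F,G,C)));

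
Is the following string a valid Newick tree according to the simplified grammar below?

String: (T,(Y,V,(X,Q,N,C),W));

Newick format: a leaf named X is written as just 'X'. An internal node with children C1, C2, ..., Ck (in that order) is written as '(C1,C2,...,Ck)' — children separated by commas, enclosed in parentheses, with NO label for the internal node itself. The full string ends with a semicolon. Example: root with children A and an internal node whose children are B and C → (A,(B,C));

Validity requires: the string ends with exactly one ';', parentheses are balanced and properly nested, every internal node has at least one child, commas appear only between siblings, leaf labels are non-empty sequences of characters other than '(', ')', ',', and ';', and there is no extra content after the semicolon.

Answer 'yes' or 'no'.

Answer: yes

Derivation:
Input: (T,(Y,V,(X,Q,N,C),W));
Paren balance: 3 '(' vs 3 ')' OK
Ends with single ';': True
Full parse: OK
Valid: True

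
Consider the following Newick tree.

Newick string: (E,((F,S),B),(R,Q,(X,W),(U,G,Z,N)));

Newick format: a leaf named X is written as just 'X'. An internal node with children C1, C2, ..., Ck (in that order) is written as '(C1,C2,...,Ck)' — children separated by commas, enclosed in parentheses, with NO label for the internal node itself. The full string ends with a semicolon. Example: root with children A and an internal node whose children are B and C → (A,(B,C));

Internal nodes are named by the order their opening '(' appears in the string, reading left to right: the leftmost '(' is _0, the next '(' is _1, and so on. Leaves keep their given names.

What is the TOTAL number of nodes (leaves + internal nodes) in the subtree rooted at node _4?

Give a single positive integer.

Answer: 3

Derivation:
Newick: (E,((F,S),B),(R,Q,(X,W),(U,G,Z,N)));
Locate _4: it is the '(' at position 18 (the 5th '(' reading left to right).
Query: subtree rooted at _4
_4: subtree_size = 1 + 2
  X: subtree_size = 1 + 0
  W: subtree_size = 1 + 0
Total subtree size of _4: 3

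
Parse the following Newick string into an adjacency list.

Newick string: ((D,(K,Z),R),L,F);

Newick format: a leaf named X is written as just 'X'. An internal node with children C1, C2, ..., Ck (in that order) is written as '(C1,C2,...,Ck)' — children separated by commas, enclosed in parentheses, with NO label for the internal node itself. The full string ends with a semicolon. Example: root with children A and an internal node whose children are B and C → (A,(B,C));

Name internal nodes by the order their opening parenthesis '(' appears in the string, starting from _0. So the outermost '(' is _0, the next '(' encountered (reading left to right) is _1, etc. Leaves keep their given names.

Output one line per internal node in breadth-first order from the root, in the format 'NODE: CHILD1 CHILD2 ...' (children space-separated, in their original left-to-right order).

Input: ((D,(K,Z),R),L,F);
Scanning left-to-right, naming '(' by encounter order:
  pos 0: '(' -> open internal node _0 (depth 1)
  pos 1: '(' -> open internal node _1 (depth 2)
  pos 4: '(' -> open internal node _2 (depth 3)
  pos 8: ')' -> close internal node _2 (now at depth 2)
  pos 11: ')' -> close internal node _1 (now at depth 1)
  pos 16: ')' -> close internal node _0 (now at depth 0)
Total internal nodes: 3
BFS adjacency from root:
  _0: _1 L F
  _1: D _2 R
  _2: K Z

Answer: _0: _1 L F
_1: D _2 R
_2: K Z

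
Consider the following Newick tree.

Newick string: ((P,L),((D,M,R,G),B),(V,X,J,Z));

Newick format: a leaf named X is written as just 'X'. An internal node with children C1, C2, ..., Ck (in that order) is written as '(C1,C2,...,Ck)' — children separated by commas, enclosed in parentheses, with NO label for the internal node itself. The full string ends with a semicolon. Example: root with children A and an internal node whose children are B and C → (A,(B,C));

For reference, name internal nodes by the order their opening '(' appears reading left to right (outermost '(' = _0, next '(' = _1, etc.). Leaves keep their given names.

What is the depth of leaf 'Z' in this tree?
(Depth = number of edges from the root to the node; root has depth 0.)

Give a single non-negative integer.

Newick: ((P,L),((D,M,R,G),B),(V,X,J,Z));
Naming internals by '(' encounter order: outermost '(' = _0, next = _1, ...
Query node: Z
Path from root: _0 -> _4 -> Z
Depth of Z: 2 (number of edges from root)

Answer: 2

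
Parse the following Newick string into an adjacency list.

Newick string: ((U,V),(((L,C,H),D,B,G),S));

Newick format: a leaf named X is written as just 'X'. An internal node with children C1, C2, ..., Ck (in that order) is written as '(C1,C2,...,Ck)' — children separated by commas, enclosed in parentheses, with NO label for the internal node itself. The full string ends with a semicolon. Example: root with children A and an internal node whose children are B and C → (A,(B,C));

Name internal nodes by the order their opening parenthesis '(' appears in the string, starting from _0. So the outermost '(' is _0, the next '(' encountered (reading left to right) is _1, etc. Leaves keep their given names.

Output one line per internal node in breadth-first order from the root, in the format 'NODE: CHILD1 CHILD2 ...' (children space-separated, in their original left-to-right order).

Answer: _0: _1 _2
_1: U V
_2: _3 S
_3: _4 D B G
_4: L C H

Derivation:
Input: ((U,V),(((L,C,H),D,B,G),S));
Scanning left-to-right, naming '(' by encounter order:
  pos 0: '(' -> open internal node _0 (depth 1)
  pos 1: '(' -> open internal node _1 (depth 2)
  pos 5: ')' -> close internal node _1 (now at depth 1)
  pos 7: '(' -> open internal node _2 (depth 2)
  pos 8: '(' -> open internal node _3 (depth 3)
  pos 9: '(' -> open internal node _4 (depth 4)
  pos 15: ')' -> close internal node _4 (now at depth 3)
  pos 22: ')' -> close internal node _3 (now at depth 2)
  pos 25: ')' -> close internal node _2 (now at depth 1)
  pos 26: ')' -> close internal node _0 (now at depth 0)
Total internal nodes: 5
BFS adjacency from root:
  _0: _1 _2
  _1: U V
  _2: _3 S
  _3: _4 D B G
  _4: L C H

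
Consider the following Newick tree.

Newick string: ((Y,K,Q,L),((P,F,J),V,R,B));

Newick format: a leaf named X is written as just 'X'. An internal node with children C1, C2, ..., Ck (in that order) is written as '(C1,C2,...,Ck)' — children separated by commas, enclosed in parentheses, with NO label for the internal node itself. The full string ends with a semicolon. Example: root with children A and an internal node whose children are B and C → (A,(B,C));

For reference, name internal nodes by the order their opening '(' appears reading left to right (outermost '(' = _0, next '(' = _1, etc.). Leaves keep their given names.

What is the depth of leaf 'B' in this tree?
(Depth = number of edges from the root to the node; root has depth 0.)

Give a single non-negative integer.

Answer: 2

Derivation:
Newick: ((Y,K,Q,L),((P,F,J),V,R,B));
Naming internals by '(' encounter order: outermost '(' = _0, next = _1, ...
Query node: B
Path from root: _0 -> _2 -> B
Depth of B: 2 (number of edges from root)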